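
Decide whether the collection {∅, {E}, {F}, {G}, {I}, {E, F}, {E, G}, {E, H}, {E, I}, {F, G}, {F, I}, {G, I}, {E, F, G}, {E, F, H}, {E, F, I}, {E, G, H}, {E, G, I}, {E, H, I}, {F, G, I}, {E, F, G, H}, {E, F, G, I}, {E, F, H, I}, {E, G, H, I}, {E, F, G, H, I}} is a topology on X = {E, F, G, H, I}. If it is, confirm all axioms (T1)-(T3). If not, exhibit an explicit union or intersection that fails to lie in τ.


τ IS a topology on X.

Axiom (T1): ∅ ∈ τ? Yes; X ∈ τ? Yes.
Axiom (T2/T3): check pairwise unions and intersections of members of τ.
All pairwise intersections and unions checked — each lies in τ. Therefore τ satisfies (T1), (T2), (T3): it IS a topology on X.


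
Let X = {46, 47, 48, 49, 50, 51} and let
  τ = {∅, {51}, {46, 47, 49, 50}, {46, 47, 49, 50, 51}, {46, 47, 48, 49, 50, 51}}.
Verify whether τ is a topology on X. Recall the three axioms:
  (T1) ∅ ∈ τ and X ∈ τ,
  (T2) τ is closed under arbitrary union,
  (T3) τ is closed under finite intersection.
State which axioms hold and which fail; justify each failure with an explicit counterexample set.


τ IS a topology on X.

Axiom (T1): ∅ ∈ τ? Yes; X ∈ τ? Yes.
Axiom (T2/T3): check pairwise unions and intersections of members of τ.
All pairwise intersections and unions checked — each lies in τ. Therefore τ satisfies (T1), (T2), (T3): it IS a topology on X.


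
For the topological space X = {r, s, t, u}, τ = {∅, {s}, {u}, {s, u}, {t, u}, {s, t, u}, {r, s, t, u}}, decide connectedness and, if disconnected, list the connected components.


(X, τ) is connected.

Find clopen sets (U ∈ τ with X ∖ U ∈ τ):
  U = ∅, X ∖ U = {r, s, t, u} — both open, so U is clopen.
  U = {r, s, t, u}, X ∖ U = ∅ — both open, so U is clopen.
Only trivial clopens (∅ and X) exist, so (X, τ) is connected.
Compute connected components by grouping points that agree on all clopens:
  component: {r, s, t, u}


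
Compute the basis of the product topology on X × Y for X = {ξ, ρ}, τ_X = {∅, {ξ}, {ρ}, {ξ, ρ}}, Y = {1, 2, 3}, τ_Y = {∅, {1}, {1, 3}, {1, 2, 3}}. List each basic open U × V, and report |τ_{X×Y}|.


Basis B = {∅ × ∅, {ξ} × {1}, {ρ} × {1}, {ξ} × {1, 3}, {ξ, ρ} × {1}, {ρ} × {1, 3}, {ξ} × {1, 2, 3}, {ρ} × {1, 2, 3}, {ξ, ρ} × {1, 3}, {ξ, ρ} × {1, 2, 3}}; |τ_{X×Y}| = 16.

Enumerate products U × V with U ∈ τ_X, V ∈ τ_Y (deduplicated):
  ∅ × ∅ = {} (∅)
  {ξ} × {1} = {(ξ,1)}
  {ρ} × {1} = {(ρ,1)}
  {ξ} × {1, 3} = {(ξ,1), (ξ,3)}
  {ξ, ρ} × {1} = {(ξ,1), (ρ,1)}
  {ρ} × {1, 3} = {(ρ,1), (ρ,3)}
  {ξ} × {1, 2, 3} = {(ξ,1), (ξ,2), (ξ,3)}
  {ρ} × {1, 2, 3} = {(ρ,1), (ρ,2), (ρ,3)}
  {ξ, ρ} × {1, 3} = {(ξ,1), (ξ,3), (ρ,1), (ρ,3)}
  {ξ, ρ} × {1, 2, 3} = {(ξ,1), (ξ,2), (ξ,3), (ρ,1), (ρ,2), (ρ,3)}
These 10 distinct sets form the basis B.
Close under arbitrary unions to get τ_{X×Y}; counting gives |τ_{X×Y}| = 16.


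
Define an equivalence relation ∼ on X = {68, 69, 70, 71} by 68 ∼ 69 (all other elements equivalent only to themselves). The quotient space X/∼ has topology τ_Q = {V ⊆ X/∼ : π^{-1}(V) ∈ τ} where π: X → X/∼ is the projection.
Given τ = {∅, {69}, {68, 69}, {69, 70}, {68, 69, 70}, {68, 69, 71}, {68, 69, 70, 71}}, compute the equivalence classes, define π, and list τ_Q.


X/∼ = {[68=69], [70], [71]}; |τ_Q| = 5.

Equivalence classes: [68=69], [70], [71].
Quotient map π: X → X/∼ sends 68 ↦ [68=69], 69 ↦ [68=69], 70 ↦ [70], 71 ↦ [71].
For each subset V ⊆ X/∼, compute π^{-1}(V) ⊆ X and check whether π^{-1}(V) ∈ τ. V is open in τ_Q iff π^{-1}(V) ∈ τ.
  V = {}: π^{-1}(V) = ∅ ∈ τ ✓.
  V = {[68=69]}: π^{-1}(V) = {68, 69} ∈ τ ✓.
  V = {[70]}: π^{-1}(V) = {70} ∉ τ ✗.
  V = {[68=69], [70]}: π^{-1}(V) = {68, 69, 70} ∈ τ ✓.
  V = {[71]}: π^{-1}(V) = {71} ∉ τ ✗.
  V = {[68=69], [71]}: π^{-1}(V) = {68, 69, 71} ∈ τ ✓.
  V = {[70], [71]}: π^{-1}(V) = {70, 71} ∉ τ ✗.
  V = {[68=69], [70], [71]}: π^{-1}(V) = {68, 69, 70, 71} ∈ τ ✓.
Open sets in the quotient: τ_Q = {{}, {[68=69]}, {[68=69], [70]}, {[68=69], [71]}, {[68=69], [70], [71]}} (5 elements).


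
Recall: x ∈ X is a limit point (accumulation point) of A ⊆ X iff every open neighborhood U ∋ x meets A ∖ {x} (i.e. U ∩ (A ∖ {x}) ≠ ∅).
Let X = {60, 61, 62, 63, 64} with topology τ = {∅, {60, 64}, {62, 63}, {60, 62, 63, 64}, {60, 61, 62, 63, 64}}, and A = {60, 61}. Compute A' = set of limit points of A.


A' = {61, 64}

For each x ∈ X, list the open sets U ∈ τ with x ∈ U, then check whether U ∩ (A ∖ {x}) ≠ ∅ for every such U.
  x = 60: open {60, 64} ∋ x has {60, 64} ∩ (A ∖ {60}) = ∅, so x is NOT a limit point.
  x = 61: opens ∋ x are {60, 61, 62, 63, 64}; each meets A ∖ {61}, so x IS a limit point.
  x = 62: open {62, 63} ∋ x has {62, 63} ∩ (A ∖ {62}) = ∅, so x is NOT a limit point.
  x = 63: open {62, 63} ∋ x has {62, 63} ∩ (A ∖ {63}) = ∅, so x is NOT a limit point.
  x = 64: opens ∋ x are {60, 64}, {60, 62, 63, 64}, {60, 61, 62, 63, 64}; each meets A ∖ {64}, so x IS a limit point.
Collecting: A' = {61, 64}.


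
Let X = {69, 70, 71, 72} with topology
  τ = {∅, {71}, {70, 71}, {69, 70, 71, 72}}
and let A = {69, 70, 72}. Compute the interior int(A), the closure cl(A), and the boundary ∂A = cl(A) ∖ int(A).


int(A) = ∅, cl(A) = {69, 70, 72}, ∂A = {69, 70, 72}.

Closed sets in (X, τ) are complements of opens:
  closed(X, τ) = {∅, {69, 72}, {69, 70, 72}, {69, 70, 71, 72}}.
int(A) = ⋃ {U ∈ τ : U ⊆ A}. Opens contained in A: ∅.
Taking the union of these: int(A) = ∅.
cl(A) = ⋂ {C closed : A ⊆ C}. Closed sets containing A: {69, 70, 72}, {69, 70, 71, 72}.
Intersecting these: cl(A) = {69, 70, 72}.
∂A = cl(A) ∖ int(A) = {69, 70, 72} ∖ ∅ = {69, 70, 72}.


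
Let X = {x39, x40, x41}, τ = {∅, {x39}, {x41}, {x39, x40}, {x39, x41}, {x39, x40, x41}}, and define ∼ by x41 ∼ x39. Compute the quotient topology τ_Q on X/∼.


X/∼ = {[x39=x41], [x40]}; |τ_Q| = 3.

Equivalence classes: [x39=x41], [x40].
Quotient map π: X → X/∼ sends x39 ↦ [x39=x41], x40 ↦ [x40], x41 ↦ [x39=x41].
For each subset V ⊆ X/∼, compute π^{-1}(V) ⊆ X and check whether π^{-1}(V) ∈ τ. V is open in τ_Q iff π^{-1}(V) ∈ τ.
  V = {}: π^{-1}(V) = ∅ ∈ τ ✓.
  V = {[x39=x41]}: π^{-1}(V) = {x39, x41} ∈ τ ✓.
  V = {[x40]}: π^{-1}(V) = {x40} ∉ τ ✗.
  V = {[x39=x41], [x40]}: π^{-1}(V) = {x39, x40, x41} ∈ τ ✓.
Open sets in the quotient: τ_Q = {{}, {[x39=x41]}, {[x39=x41], [x40]}} (3 elements).


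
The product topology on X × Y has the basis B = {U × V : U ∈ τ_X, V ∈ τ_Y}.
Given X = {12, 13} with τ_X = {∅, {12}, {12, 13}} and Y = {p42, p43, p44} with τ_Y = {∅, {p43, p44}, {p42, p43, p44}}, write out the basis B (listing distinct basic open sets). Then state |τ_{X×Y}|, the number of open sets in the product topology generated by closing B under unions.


Basis B = {∅ × ∅, {12} × {p43, p44}, {12} × {p42, p43, p44}, {12, 13} × {p43, p44}, {12, 13} × {p42, p43, p44}}; |τ_{X×Y}| = 6.

Enumerate products U × V with U ∈ τ_X, V ∈ τ_Y (deduplicated):
  ∅ × ∅ = {} (∅)
  {12} × {p43, p44} = {(12,p43), (12,p44)}
  {12} × {p42, p43, p44} = {(12,p42), (12,p43), (12,p44)}
  {12, 13} × {p43, p44} = {(12,p43), (12,p44), (13,p43), (13,p44)}
  {12, 13} × {p42, p43, p44} = {(12,p42), (12,p43), (12,p44), (13,p42), (13,p43), (13,p44)}
These 5 distinct sets form the basis B.
Close under arbitrary unions to get τ_{X×Y}; counting gives |τ_{X×Y}| = 6.


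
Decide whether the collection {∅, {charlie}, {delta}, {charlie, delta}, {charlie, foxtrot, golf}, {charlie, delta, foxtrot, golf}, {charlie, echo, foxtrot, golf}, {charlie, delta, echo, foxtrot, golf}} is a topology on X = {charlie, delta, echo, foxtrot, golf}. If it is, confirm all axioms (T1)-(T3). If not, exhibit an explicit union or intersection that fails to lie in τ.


τ IS a topology on X.

Axiom (T1): ∅ ∈ τ? Yes; X ∈ τ? Yes.
Axiom (T2/T3): check pairwise unions and intersections of members of τ.
All pairwise intersections and unions checked — each lies in τ. Therefore τ satisfies (T1), (T2), (T3): it IS a topology on X.


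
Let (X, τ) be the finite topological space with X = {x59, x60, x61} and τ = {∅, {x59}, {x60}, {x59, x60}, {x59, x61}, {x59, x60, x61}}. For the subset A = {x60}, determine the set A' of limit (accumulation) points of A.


A' = ∅

For each x ∈ X, list the open sets U ∈ τ with x ∈ U, then check whether U ∩ (A ∖ {x}) ≠ ∅ for every such U.
  x = x59: open {x59} ∋ x has {x59} ∩ (A ∖ {x59}) = ∅, so x is NOT a limit point.
  x = x60: open {x60} ∋ x has {x60} ∩ (A ∖ {x60}) = ∅, so x is NOT a limit point.
  x = x61: open {x59, x61} ∋ x has {x59, x61} ∩ (A ∖ {x61}) = ∅, so x is NOT a limit point.
Collecting: A' = ∅.


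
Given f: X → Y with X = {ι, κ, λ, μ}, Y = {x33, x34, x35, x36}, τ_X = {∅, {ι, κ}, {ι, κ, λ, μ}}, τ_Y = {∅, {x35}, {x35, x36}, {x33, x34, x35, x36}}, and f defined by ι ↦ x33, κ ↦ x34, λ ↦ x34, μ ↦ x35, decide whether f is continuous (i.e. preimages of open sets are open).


f is NOT continuous.

Compute f^{-1}(U) for each U ∈ τ_Y:
  U = ∅: f^{-1}(U) = ∅ ∈ τ_X ✓.
  U = {x35}: f^{-1}(U) = {μ} ∉ τ_X ✗.
  U = {x35, x36}: f^{-1}(U) = {μ} ∉ τ_X ✗.
  U = {x33, x34, x35, x36}: f^{-1}(U) = {ι, κ, λ, μ} ∈ τ_X ✓.
Found U = {x35} with f^{-1}(U) = {μ} not in τ_X. Therefore f is NOT continuous.


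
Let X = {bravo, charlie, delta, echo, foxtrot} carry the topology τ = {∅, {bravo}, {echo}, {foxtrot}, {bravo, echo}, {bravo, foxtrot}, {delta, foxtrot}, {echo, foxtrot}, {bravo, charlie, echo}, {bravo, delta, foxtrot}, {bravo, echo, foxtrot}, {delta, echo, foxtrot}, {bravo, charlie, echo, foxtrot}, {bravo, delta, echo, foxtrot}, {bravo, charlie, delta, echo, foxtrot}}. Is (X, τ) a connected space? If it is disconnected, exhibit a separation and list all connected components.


(X, τ) is disconnected; components = [{delta, foxtrot}, {bravo, charlie, echo}].

Find clopen sets (U ∈ τ with X ∖ U ∈ τ):
  U = ∅, X ∖ U = {bravo, charlie, delta, echo, foxtrot} — both open, so U is clopen.
  U = {delta, foxtrot}, X ∖ U = {bravo, charlie, echo} — both open, so U is clopen.
  U = {bravo, charlie, echo}, X ∖ U = {delta, foxtrot} — both open, so U is clopen.
  U = {bravo, charlie, delta, echo, foxtrot}, X ∖ U = ∅ — both open, so U is clopen.
Nontrivial clopen(s) exist: e.g. {bravo, charlie, echo}. So (X, τ) is disconnected.
Compute connected components by grouping points that agree on all clopens:
  component: {delta, foxtrot}
  component: {bravo, charlie, echo}


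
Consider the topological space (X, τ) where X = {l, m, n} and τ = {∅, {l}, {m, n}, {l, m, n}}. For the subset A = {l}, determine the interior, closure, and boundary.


int(A) = {l}, cl(A) = {l}, ∂A = ∅.

Closed sets in (X, τ) are complements of opens:
  closed(X, τ) = {∅, {l}, {m, n}, {l, m, n}}.
int(A) = ⋃ {U ∈ τ : U ⊆ A}. Opens contained in A: ∅, {l}.
Taking the union of these: int(A) = {l}.
cl(A) = ⋂ {C closed : A ⊆ C}. Closed sets containing A: {l}, {l, m, n}.
Intersecting these: cl(A) = {l}.
∂A = cl(A) ∖ int(A) = {l} ∖ {l} = ∅.


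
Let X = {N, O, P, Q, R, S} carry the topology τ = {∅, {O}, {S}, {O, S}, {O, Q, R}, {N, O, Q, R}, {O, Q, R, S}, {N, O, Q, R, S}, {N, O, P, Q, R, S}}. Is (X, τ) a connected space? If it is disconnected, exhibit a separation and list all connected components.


(X, τ) is connected.

Find clopen sets (U ∈ τ with X ∖ U ∈ τ):
  U = ∅, X ∖ U = {N, O, P, Q, R, S} — both open, so U is clopen.
  U = {N, O, P, Q, R, S}, X ∖ U = ∅ — both open, so U is clopen.
Only trivial clopens (∅ and X) exist, so (X, τ) is connected.
Compute connected components by grouping points that agree on all clopens:
  component: {N, O, P, Q, R, S}


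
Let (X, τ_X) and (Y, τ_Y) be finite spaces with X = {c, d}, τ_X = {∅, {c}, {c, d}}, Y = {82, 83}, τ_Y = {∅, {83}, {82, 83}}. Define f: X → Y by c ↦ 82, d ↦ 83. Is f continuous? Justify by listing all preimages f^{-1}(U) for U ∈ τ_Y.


f is NOT continuous.

Compute f^{-1}(U) for each U ∈ τ_Y:
  U = ∅: f^{-1}(U) = ∅ ∈ τ_X ✓.
  U = {83}: f^{-1}(U) = {d} ∉ τ_X ✗.
  U = {82, 83}: f^{-1}(U) = {c, d} ∈ τ_X ✓.
Found U = {83} with f^{-1}(U) = {d} not in τ_X. Therefore f is NOT continuous.


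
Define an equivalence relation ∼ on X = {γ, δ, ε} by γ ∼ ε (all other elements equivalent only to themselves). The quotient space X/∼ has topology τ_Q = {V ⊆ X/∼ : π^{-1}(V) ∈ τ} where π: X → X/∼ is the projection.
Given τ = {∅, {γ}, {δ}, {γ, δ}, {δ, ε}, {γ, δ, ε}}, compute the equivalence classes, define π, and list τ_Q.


X/∼ = {[γ=ε], [δ]}; |τ_Q| = 3.

Equivalence classes: [γ=ε], [δ].
Quotient map π: X → X/∼ sends γ ↦ [γ=ε], δ ↦ [δ], ε ↦ [γ=ε].
For each subset V ⊆ X/∼, compute π^{-1}(V) ⊆ X and check whether π^{-1}(V) ∈ τ. V is open in τ_Q iff π^{-1}(V) ∈ τ.
  V = {}: π^{-1}(V) = ∅ ∈ τ ✓.
  V = {[γ=ε]}: π^{-1}(V) = {γ, ε} ∉ τ ✗.
  V = {[δ]}: π^{-1}(V) = {δ} ∈ τ ✓.
  V = {[γ=ε], [δ]}: π^{-1}(V) = {γ, δ, ε} ∈ τ ✓.
Open sets in the quotient: τ_Q = {{}, {[δ]}, {[γ=ε], [δ]}} (3 elements).


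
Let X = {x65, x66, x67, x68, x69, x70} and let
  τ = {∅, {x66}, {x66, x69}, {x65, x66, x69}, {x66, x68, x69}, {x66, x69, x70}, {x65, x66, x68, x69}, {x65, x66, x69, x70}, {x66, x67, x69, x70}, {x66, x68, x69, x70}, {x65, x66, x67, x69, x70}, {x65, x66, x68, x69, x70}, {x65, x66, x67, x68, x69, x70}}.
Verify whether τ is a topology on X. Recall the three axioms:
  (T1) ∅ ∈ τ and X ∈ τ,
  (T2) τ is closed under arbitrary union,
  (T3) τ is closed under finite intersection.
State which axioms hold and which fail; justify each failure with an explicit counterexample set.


τ is NOT a topology on X.

Axiom (T1): ∅ ∈ τ? Yes; X ∈ τ? Yes.
Axiom (T2/T3): check pairwise unions and intersections of members of τ.
Counterexample for (T2): {x66, x68, x69} ∪ {x66, x67, x69, x70} = {x66, x67, x68, x69, x70} ∉ τ. Therefore τ is NOT a topology.


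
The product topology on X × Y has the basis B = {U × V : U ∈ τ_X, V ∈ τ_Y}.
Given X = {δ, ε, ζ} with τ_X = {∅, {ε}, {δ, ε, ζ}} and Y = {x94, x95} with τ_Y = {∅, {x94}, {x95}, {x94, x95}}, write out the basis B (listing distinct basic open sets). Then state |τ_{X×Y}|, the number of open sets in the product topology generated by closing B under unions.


Basis B = {∅ × ∅, {ε} × {x94}, {ε} × {x95}, {ε} × {x94, x95}, {δ, ε, ζ} × {x94}, {δ, ε, ζ} × {x95}, {δ, ε, ζ} × {x94, x95}}; |τ_{X×Y}| = 9.

Enumerate products U × V with U ∈ τ_X, V ∈ τ_Y (deduplicated):
  ∅ × ∅ = {} (∅)
  {ε} × {x94} = {(ε,x94)}
  {ε} × {x95} = {(ε,x95)}
  {ε} × {x94, x95} = {(ε,x94), (ε,x95)}
  {δ, ε, ζ} × {x94} = {(δ,x94), (ε,x94), (ζ,x94)}
  {δ, ε, ζ} × {x95} = {(δ,x95), (ε,x95), (ζ,x95)}
  {δ, ε, ζ} × {x94, x95} = {(δ,x94), (δ,x95), (ε,x94), (ε,x95), (ζ,x94), (ζ,x95)}
These 7 distinct sets form the basis B.
Close under arbitrary unions to get τ_{X×Y}; counting gives |τ_{X×Y}| = 9.


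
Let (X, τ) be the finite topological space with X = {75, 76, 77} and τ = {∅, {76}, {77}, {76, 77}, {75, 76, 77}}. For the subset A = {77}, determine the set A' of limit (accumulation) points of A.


A' = {75}

For each x ∈ X, list the open sets U ∈ τ with x ∈ U, then check whether U ∩ (A ∖ {x}) ≠ ∅ for every such U.
  x = 75: opens ∋ x are {75, 76, 77}; each meets A ∖ {75}, so x IS a limit point.
  x = 76: open {76} ∋ x has {76} ∩ (A ∖ {76}) = ∅, so x is NOT a limit point.
  x = 77: open {77} ∋ x has {77} ∩ (A ∖ {77}) = ∅, so x is NOT a limit point.
Collecting: A' = {75}.


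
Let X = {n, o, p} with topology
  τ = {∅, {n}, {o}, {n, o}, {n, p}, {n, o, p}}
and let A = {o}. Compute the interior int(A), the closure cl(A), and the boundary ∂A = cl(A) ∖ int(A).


int(A) = {o}, cl(A) = {o}, ∂A = ∅.

Closed sets in (X, τ) are complements of opens:
  closed(X, τ) = {∅, {o}, {p}, {n, p}, {o, p}, {n, o, p}}.
int(A) = ⋃ {U ∈ τ : U ⊆ A}. Opens contained in A: ∅, {o}.
Taking the union of these: int(A) = {o}.
cl(A) = ⋂ {C closed : A ⊆ C}. Closed sets containing A: {o}, {o, p}, {n, o, p}.
Intersecting these: cl(A) = {o}.
∂A = cl(A) ∖ int(A) = {o} ∖ {o} = ∅.


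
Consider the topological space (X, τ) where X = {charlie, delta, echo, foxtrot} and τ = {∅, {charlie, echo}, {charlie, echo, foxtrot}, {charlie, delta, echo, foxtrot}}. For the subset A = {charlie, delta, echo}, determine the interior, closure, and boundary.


int(A) = {charlie, echo}, cl(A) = {charlie, delta, echo, foxtrot}, ∂A = {delta, foxtrot}.

Closed sets in (X, τ) are complements of opens:
  closed(X, τ) = {∅, {delta}, {delta, foxtrot}, {charlie, delta, echo, foxtrot}}.
int(A) = ⋃ {U ∈ τ : U ⊆ A}. Opens contained in A: ∅, {charlie, echo}.
Taking the union of these: int(A) = {charlie, echo}.
cl(A) = ⋂ {C closed : A ⊆ C}. Closed sets containing A: {charlie, delta, echo, foxtrot}.
Intersecting these: cl(A) = {charlie, delta, echo, foxtrot}.
∂A = cl(A) ∖ int(A) = {charlie, delta, echo, foxtrot} ∖ {charlie, echo} = {delta, foxtrot}.


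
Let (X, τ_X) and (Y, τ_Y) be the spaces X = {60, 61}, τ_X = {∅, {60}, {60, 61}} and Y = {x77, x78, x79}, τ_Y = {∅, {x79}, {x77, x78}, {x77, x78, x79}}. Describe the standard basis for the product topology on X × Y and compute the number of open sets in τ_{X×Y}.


Basis B = {∅ × ∅, {60} × {x79}, {60} × {x77, x78}, {60, 61} × {x79}, {60} × {x77, x78, x79}, {60, 61} × {x77, x78}, {60, 61} × {x77, x78, x79}}; |τ_{X×Y}| = 9.

Enumerate products U × V with U ∈ τ_X, V ∈ τ_Y (deduplicated):
  ∅ × ∅ = {} (∅)
  {60} × {x79} = {(60,x79)}
  {60} × {x77, x78} = {(60,x77), (60,x78)}
  {60, 61} × {x79} = {(60,x79), (61,x79)}
  {60} × {x77, x78, x79} = {(60,x77), (60,x78), (60,x79)}
  {60, 61} × {x77, x78} = {(60,x77), (60,x78), (61,x77), (61,x78)}
  {60, 61} × {x77, x78, x79} = {(60,x77), (60,x78), (60,x79), (61,x77), (61,x78), (61,x79)}
These 7 distinct sets form the basis B.
Close under arbitrary unions to get τ_{X×Y}; counting gives |τ_{X×Y}| = 9.


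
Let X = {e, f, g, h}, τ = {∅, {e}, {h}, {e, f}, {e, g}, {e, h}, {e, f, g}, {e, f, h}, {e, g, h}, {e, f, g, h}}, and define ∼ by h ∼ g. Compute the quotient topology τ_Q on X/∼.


X/∼ = {[e], [f], [g=h]}; |τ_Q| = 5.

Equivalence classes: [e], [f], [g=h].
Quotient map π: X → X/∼ sends e ↦ [e], f ↦ [f], g ↦ [g=h], h ↦ [g=h].
For each subset V ⊆ X/∼, compute π^{-1}(V) ⊆ X and check whether π^{-1}(V) ∈ τ. V is open in τ_Q iff π^{-1}(V) ∈ τ.
  V = {}: π^{-1}(V) = ∅ ∈ τ ✓.
  V = {[e]}: π^{-1}(V) = {e} ∈ τ ✓.
  V = {[f]}: π^{-1}(V) = {f} ∉ τ ✗.
  V = {[e], [f]}: π^{-1}(V) = {e, f} ∈ τ ✓.
  V = {[g=h]}: π^{-1}(V) = {g, h} ∉ τ ✗.
  V = {[e], [g=h]}: π^{-1}(V) = {e, g, h} ∈ τ ✓.
  V = {[f], [g=h]}: π^{-1}(V) = {f, g, h} ∉ τ ✗.
  V = {[e], [f], [g=h]}: π^{-1}(V) = {e, f, g, h} ∈ τ ✓.
Open sets in the quotient: τ_Q = {{}, {[e]}, {[e], [f]}, {[e], [g=h]}, {[e], [f], [g=h]}} (5 elements).


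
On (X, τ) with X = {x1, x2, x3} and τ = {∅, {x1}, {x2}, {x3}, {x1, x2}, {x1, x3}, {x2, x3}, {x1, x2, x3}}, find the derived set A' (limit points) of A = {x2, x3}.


A' = ∅

For each x ∈ X, list the open sets U ∈ τ with x ∈ U, then check whether U ∩ (A ∖ {x}) ≠ ∅ for every such U.
  x = x1: open {x1} ∋ x has {x1} ∩ (A ∖ {x1}) = ∅, so x is NOT a limit point.
  x = x2: open {x2} ∋ x has {x2} ∩ (A ∖ {x2}) = ∅, so x is NOT a limit point.
  x = x3: open {x3} ∋ x has {x3} ∩ (A ∖ {x3}) = ∅, so x is NOT a limit point.
Collecting: A' = ∅.


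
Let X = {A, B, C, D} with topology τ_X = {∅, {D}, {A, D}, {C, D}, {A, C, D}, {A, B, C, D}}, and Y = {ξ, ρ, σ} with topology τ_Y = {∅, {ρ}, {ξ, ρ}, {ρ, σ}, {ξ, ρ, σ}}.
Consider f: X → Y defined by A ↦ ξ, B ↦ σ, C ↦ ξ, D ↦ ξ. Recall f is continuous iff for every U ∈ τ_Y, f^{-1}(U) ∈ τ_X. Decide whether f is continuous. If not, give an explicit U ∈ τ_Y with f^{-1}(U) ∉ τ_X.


f is NOT continuous.

Compute f^{-1}(U) for each U ∈ τ_Y:
  U = ∅: f^{-1}(U) = ∅ ∈ τ_X ✓.
  U = {ρ}: f^{-1}(U) = ∅ ∈ τ_X ✓.
  U = {ξ, ρ}: f^{-1}(U) = {A, C, D} ∈ τ_X ✓.
  U = {ρ, σ}: f^{-1}(U) = {B} ∉ τ_X ✗.
  U = {ξ, ρ, σ}: f^{-1}(U) = {A, B, C, D} ∈ τ_X ✓.
Found U = {ρ, σ} with f^{-1}(U) = {B} not in τ_X. Therefore f is NOT continuous.


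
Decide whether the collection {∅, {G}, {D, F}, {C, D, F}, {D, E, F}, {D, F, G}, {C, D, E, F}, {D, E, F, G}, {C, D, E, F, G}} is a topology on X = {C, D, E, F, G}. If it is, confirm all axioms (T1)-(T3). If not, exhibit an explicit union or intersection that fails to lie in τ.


τ is NOT a topology on X.

Axiom (T1): ∅ ∈ τ? Yes; X ∈ τ? Yes.
Axiom (T2/T3): check pairwise unions and intersections of members of τ.
Counterexample for (T2): {G} ∪ {C, D, F} = {C, D, F, G} ∉ τ. Therefore τ is NOT a topology.


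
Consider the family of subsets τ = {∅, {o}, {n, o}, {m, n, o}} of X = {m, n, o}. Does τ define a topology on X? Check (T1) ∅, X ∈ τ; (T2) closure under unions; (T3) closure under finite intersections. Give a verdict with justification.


τ IS a topology on X.

Axiom (T1): ∅ ∈ τ? Yes; X ∈ τ? Yes.
Axiom (T2/T3): check pairwise unions and intersections of members of τ.
All pairwise intersections and unions checked — each lies in τ. Therefore τ satisfies (T1), (T2), (T3): it IS a topology on X.


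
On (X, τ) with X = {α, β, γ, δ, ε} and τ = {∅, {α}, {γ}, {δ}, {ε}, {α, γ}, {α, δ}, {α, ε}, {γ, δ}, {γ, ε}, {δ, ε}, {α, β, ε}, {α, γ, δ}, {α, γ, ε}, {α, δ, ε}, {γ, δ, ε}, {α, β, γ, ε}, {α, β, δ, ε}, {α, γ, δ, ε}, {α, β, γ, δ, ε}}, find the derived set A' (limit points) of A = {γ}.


A' = ∅

For each x ∈ X, list the open sets U ∈ τ with x ∈ U, then check whether U ∩ (A ∖ {x}) ≠ ∅ for every such U.
  x = α: open {α} ∋ x has {α} ∩ (A ∖ {α}) = ∅, so x is NOT a limit point.
  x = β: open {α, β, ε} ∋ x has {α, β, ε} ∩ (A ∖ {β}) = ∅, so x is NOT a limit point.
  x = γ: open {γ} ∋ x has {γ} ∩ (A ∖ {γ}) = ∅, so x is NOT a limit point.
  x = δ: open {δ} ∋ x has {δ} ∩ (A ∖ {δ}) = ∅, so x is NOT a limit point.
  x = ε: open {ε} ∋ x has {ε} ∩ (A ∖ {ε}) = ∅, so x is NOT a limit point.
Collecting: A' = ∅.


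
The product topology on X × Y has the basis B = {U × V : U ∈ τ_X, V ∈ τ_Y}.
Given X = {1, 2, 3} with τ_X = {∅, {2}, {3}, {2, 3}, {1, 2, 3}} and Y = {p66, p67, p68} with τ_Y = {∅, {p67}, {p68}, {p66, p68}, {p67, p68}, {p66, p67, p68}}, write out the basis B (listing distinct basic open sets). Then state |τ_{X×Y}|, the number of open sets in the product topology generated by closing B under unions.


Basis B = {∅ × ∅, {2} × {p67}, {2} × {p68}, {3} × {p67}, {3} × {p68}, {2} × {p66, p68}, {2} × {p67, p68}, {2, 3} × {p67}, {2, 3} × {p68}, {3} × {p66, p68}, {3} × {p67, p68}, {1, 2, 3} × {p67}, {1, 2, 3} × {p68}, {2} × {p66, p67, p68}, {3} × {p66, p67, p68}, {2, 3} × {p66, p68}, {2, 3} × {p67, p68}, {1, 2, 3} × {p66, p68}, {1, 2, 3} × {p67, p68}, {2, 3} × {p66, p67, p68}, {1, 2, 3} × {p66, p67, p68}}; |τ_{X×Y}| = 70.

Enumerate products U × V with U ∈ τ_X, V ∈ τ_Y (deduplicated):
  ∅ × ∅ = {} (∅)
  {2} × {p67} = {(2,p67)}
  {2} × {p68} = {(2,p68)}
  {3} × {p67} = {(3,p67)}
  {3} × {p68} = {(3,p68)}
  {2} × {p66, p68} = {(2,p66), (2,p68)}
  {2} × {p67, p68} = {(2,p67), (2,p68)}
  {2, 3} × {p67} = {(2,p67), (3,p67)}
  {2, 3} × {p68} = {(2,p68), (3,p68)}
  {3} × {p66, p68} = {(3,p66), (3,p68)}
  {3} × {p67, p68} = {(3,p67), (3,p68)}
  {1, 2, 3} × {p67} = {(1,p67), (2,p67), (3,p67)}
  {1, 2, 3} × {p68} = {(1,p68), (2,p68), (3,p68)}
  {2} × {p66, p67, p68} = {(2,p66), (2,p67), (2,p68)}
  {3} × {p66, p67, p68} = {(3,p66), (3,p67), (3,p68)}
  {2, 3} × {p66, p68} = {(2,p66), (2,p68), (3,p66), (3,p68)}
  {2, 3} × {p67, p68} = {(2,p67), (2,p68), (3,p67), (3,p68)}
  {1, 2, 3} × {p66, p68} = {(1,p66), (1,p68), (2,p66), (2,p68), (3,p66), (3,p68)}
  {1, 2, 3} × {p67, p68} = {(1,p67), (1,p68), (2,p67), (2,p68), (3,p67), (3,p68)}
  {2, 3} × {p66, p67, p68} = {(2,p66), (2,p67), (2,p68), (3,p66), (3,p67), (3,p68)}
  {1, 2, 3} × {p66, p67, p68} = {(1,p66), (1,p67), (1,p68), (2,p66), (2,p67), (2,p68), (3,p66), (3,p67), (3,p68)}
These 21 distinct sets form the basis B.
Close under arbitrary unions to get τ_{X×Y}; counting gives |τ_{X×Y}| = 70.


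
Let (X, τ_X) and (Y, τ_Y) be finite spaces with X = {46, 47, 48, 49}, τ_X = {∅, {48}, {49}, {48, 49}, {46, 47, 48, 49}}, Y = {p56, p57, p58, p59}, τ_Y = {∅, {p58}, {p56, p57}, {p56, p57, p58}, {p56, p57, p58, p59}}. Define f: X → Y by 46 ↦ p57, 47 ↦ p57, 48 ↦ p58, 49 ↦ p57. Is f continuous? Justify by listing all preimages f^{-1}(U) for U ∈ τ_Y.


f is NOT continuous.

Compute f^{-1}(U) for each U ∈ τ_Y:
  U = ∅: f^{-1}(U) = ∅ ∈ τ_X ✓.
  U = {p58}: f^{-1}(U) = {48} ∈ τ_X ✓.
  U = {p56, p57}: f^{-1}(U) = {46, 47, 49} ∉ τ_X ✗.
  U = {p56, p57, p58}: f^{-1}(U) = {46, 47, 48, 49} ∈ τ_X ✓.
  U = {p56, p57, p58, p59}: f^{-1}(U) = {46, 47, 48, 49} ∈ τ_X ✓.
Found U = {p56, p57} with f^{-1}(U) = {46, 47, 49} not in τ_X. Therefore f is NOT continuous.


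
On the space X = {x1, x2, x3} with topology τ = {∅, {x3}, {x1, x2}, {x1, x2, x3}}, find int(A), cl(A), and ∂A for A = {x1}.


int(A) = ∅, cl(A) = {x1, x2}, ∂A = {x1, x2}.

Closed sets in (X, τ) are complements of opens:
  closed(X, τ) = {∅, {x3}, {x1, x2}, {x1, x2, x3}}.
int(A) = ⋃ {U ∈ τ : U ⊆ A}. Opens contained in A: ∅.
Taking the union of these: int(A) = ∅.
cl(A) = ⋂ {C closed : A ⊆ C}. Closed sets containing A: {x1, x2}, {x1, x2, x3}.
Intersecting these: cl(A) = {x1, x2}.
∂A = cl(A) ∖ int(A) = {x1, x2} ∖ ∅ = {x1, x2}.


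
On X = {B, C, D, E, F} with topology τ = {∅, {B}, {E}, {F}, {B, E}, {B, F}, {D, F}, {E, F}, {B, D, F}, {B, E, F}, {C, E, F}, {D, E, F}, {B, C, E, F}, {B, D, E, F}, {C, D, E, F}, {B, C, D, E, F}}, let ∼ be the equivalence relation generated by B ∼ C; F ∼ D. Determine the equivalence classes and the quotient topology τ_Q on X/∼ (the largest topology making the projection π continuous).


X/∼ = {[B=C], [D=F], [E]}; |τ_Q| = 5.

Equivalence classes: [B=C], [D=F], [E].
Quotient map π: X → X/∼ sends B ↦ [B=C], C ↦ [B=C], D ↦ [D=F], E ↦ [E], F ↦ [D=F].
For each subset V ⊆ X/∼, compute π^{-1}(V) ⊆ X and check whether π^{-1}(V) ∈ τ. V is open in τ_Q iff π^{-1}(V) ∈ τ.
  V = {}: π^{-1}(V) = ∅ ∈ τ ✓.
  V = {[B=C]}: π^{-1}(V) = {B, C} ∉ τ ✗.
  V = {[D=F]}: π^{-1}(V) = {D, F} ∈ τ ✓.
  V = {[B=C], [D=F]}: π^{-1}(V) = {B, C, D, F} ∉ τ ✗.
  V = {[E]}: π^{-1}(V) = {E} ∈ τ ✓.
  V = {[B=C], [E]}: π^{-1}(V) = {B, C, E} ∉ τ ✗.
  V = {[D=F], [E]}: π^{-1}(V) = {D, E, F} ∈ τ ✓.
  V = {[B=C], [D=F], [E]}: π^{-1}(V) = {B, C, D, E, F} ∈ τ ✓.
Open sets in the quotient: τ_Q = {{}, {[D=F]}, {[E]}, {[D=F], [E]}, {[B=C], [D=F], [E]}} (5 elements).


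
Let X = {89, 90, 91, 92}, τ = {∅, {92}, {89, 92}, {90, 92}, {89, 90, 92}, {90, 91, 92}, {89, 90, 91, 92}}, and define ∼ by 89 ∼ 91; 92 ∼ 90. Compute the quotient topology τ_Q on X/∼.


X/∼ = {[89=91], [90=92]}; |τ_Q| = 3.

Equivalence classes: [89=91], [90=92].
Quotient map π: X → X/∼ sends 89 ↦ [89=91], 90 ↦ [90=92], 91 ↦ [89=91], 92 ↦ [90=92].
For each subset V ⊆ X/∼, compute π^{-1}(V) ⊆ X and check whether π^{-1}(V) ∈ τ. V is open in τ_Q iff π^{-1}(V) ∈ τ.
  V = {}: π^{-1}(V) = ∅ ∈ τ ✓.
  V = {[89=91]}: π^{-1}(V) = {89, 91} ∉ τ ✗.
  V = {[90=92]}: π^{-1}(V) = {90, 92} ∈ τ ✓.
  V = {[89=91], [90=92]}: π^{-1}(V) = {89, 90, 91, 92} ∈ τ ✓.
Open sets in the quotient: τ_Q = {{}, {[90=92]}, {[89=91], [90=92]}} (3 elements).


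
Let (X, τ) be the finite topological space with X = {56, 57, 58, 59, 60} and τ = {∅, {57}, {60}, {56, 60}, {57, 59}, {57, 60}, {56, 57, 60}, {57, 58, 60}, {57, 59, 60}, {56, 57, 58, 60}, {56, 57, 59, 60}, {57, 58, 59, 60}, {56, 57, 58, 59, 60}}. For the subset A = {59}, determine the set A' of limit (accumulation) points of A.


A' = ∅

For each x ∈ X, list the open sets U ∈ τ with x ∈ U, then check whether U ∩ (A ∖ {x}) ≠ ∅ for every such U.
  x = 56: open {56, 60} ∋ x has {56, 60} ∩ (A ∖ {56}) = ∅, so x is NOT a limit point.
  x = 57: open {57} ∋ x has {57} ∩ (A ∖ {57}) = ∅, so x is NOT a limit point.
  x = 58: open {57, 58, 60} ∋ x has {57, 58, 60} ∩ (A ∖ {58}) = ∅, so x is NOT a limit point.
  x = 59: open {57, 59} ∋ x has {57, 59} ∩ (A ∖ {59}) = ∅, so x is NOT a limit point.
  x = 60: open {60} ∋ x has {60} ∩ (A ∖ {60}) = ∅, so x is NOT a limit point.
Collecting: A' = ∅.


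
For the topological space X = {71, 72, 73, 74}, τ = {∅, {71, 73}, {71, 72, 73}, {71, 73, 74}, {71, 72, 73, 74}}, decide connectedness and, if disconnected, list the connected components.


(X, τ) is connected.

Find clopen sets (U ∈ τ with X ∖ U ∈ τ):
  U = ∅, X ∖ U = {71, 72, 73, 74} — both open, so U is clopen.
  U = {71, 72, 73, 74}, X ∖ U = ∅ — both open, so U is clopen.
Only trivial clopens (∅ and X) exist, so (X, τ) is connected.
Compute connected components by grouping points that agree on all clopens:
  component: {71, 72, 73, 74}


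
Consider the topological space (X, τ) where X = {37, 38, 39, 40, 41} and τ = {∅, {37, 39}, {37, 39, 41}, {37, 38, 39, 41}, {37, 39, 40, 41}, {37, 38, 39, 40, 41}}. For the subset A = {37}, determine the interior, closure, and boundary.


int(A) = ∅, cl(A) = {37, 38, 39, 40, 41}, ∂A = {37, 38, 39, 40, 41}.

Closed sets in (X, τ) are complements of opens:
  closed(X, τ) = {∅, {38}, {40}, {38, 40}, {38, 40, 41}, {37, 38, 39, 40, 41}}.
int(A) = ⋃ {U ∈ τ : U ⊆ A}. Opens contained in A: ∅.
Taking the union of these: int(A) = ∅.
cl(A) = ⋂ {C closed : A ⊆ C}. Closed sets containing A: {37, 38, 39, 40, 41}.
Intersecting these: cl(A) = {37, 38, 39, 40, 41}.
∂A = cl(A) ∖ int(A) = {37, 38, 39, 40, 41} ∖ ∅ = {37, 38, 39, 40, 41}.


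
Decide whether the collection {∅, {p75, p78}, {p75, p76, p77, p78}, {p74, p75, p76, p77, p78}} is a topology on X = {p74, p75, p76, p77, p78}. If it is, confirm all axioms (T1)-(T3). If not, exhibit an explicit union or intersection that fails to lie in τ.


τ IS a topology on X.

Axiom (T1): ∅ ∈ τ? Yes; X ∈ τ? Yes.
Axiom (T2/T3): check pairwise unions and intersections of members of τ.
All pairwise intersections and unions checked — each lies in τ. Therefore τ satisfies (T1), (T2), (T3): it IS a topology on X.


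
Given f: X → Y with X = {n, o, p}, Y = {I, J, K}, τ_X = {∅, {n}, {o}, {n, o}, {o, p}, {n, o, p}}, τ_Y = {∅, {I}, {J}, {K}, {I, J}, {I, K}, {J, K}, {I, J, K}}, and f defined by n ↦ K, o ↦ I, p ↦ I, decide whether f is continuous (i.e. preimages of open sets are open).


f IS continuous.

Compute f^{-1}(U) for each U ∈ τ_Y:
  U = ∅: f^{-1}(U) = ∅ ∈ τ_X ✓.
  U = {I}: f^{-1}(U) = {o, p} ∈ τ_X ✓.
  U = {J}: f^{-1}(U) = ∅ ∈ τ_X ✓.
  U = {K}: f^{-1}(U) = {n} ∈ τ_X ✓.
  U = {I, J}: f^{-1}(U) = {o, p} ∈ τ_X ✓.
  U = {I, K}: f^{-1}(U) = {n, o, p} ∈ τ_X ✓.
  U = {J, K}: f^{-1}(U) = {n} ∈ τ_X ✓.
  U = {I, J, K}: f^{-1}(U) = {n, o, p} ∈ τ_X ✓.
Every preimage lies in τ_X, so f IS continuous.


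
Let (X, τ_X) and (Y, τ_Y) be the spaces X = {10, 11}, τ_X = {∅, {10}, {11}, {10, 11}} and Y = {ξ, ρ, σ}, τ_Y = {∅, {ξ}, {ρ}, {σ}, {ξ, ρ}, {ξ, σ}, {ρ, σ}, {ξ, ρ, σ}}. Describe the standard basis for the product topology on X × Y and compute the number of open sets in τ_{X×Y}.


Basis B = {∅ × ∅, {10} × {ξ}, {10} × {ρ}, {10} × {σ}, {11} × {ξ}, {11} × {ρ}, {11} × {σ}, {10} × {ξ, ρ}, {10} × {ξ, σ}, {10, 11} × {ξ}, {10} × {ρ, σ}, {10, 11} × {ρ}, {10, 11} × {σ}, {11} × {ξ, ρ}, {11} × {ξ, σ}, {11} × {ρ, σ}, {10} × {ξ, ρ, σ}, {11} × {ξ, ρ, σ}, {10, 11} × {ξ, ρ}, {10, 11} × {ξ, σ}, {10, 11} × {ρ, σ}, {10, 11} × {ξ, ρ, σ}}; |τ_{X×Y}| = 64.

Enumerate products U × V with U ∈ τ_X, V ∈ τ_Y (deduplicated):
  ∅ × ∅ = {} (∅)
  {10} × {ξ} = {(10,ξ)}
  {10} × {ρ} = {(10,ρ)}
  {10} × {σ} = {(10,σ)}
  {11} × {ξ} = {(11,ξ)}
  {11} × {ρ} = {(11,ρ)}
  {11} × {σ} = {(11,σ)}
  {10} × {ξ, ρ} = {(10,ξ), (10,ρ)}
  {10} × {ξ, σ} = {(10,ξ), (10,σ)}
  {10, 11} × {ξ} = {(10,ξ), (11,ξ)}
  {10} × {ρ, σ} = {(10,ρ), (10,σ)}
  {10, 11} × {ρ} = {(10,ρ), (11,ρ)}
  {10, 11} × {σ} = {(10,σ), (11,σ)}
  {11} × {ξ, ρ} = {(11,ξ), (11,ρ)}
  {11} × {ξ, σ} = {(11,ξ), (11,σ)}
  {11} × {ρ, σ} = {(11,ρ), (11,σ)}
  {10} × {ξ, ρ, σ} = {(10,ξ), (10,ρ), (10,σ)}
  {11} × {ξ, ρ, σ} = {(11,ξ), (11,ρ), (11,σ)}
  {10, 11} × {ξ, ρ} = {(10,ξ), (10,ρ), (11,ξ), (11,ρ)}
  {10, 11} × {ξ, σ} = {(10,ξ), (10,σ), (11,ξ), (11,σ)}
  {10, 11} × {ρ, σ} = {(10,ρ), (10,σ), (11,ρ), (11,σ)}
  {10, 11} × {ξ, ρ, σ} = {(10,ξ), (10,ρ), (10,σ), (11,ξ), (11,ρ), (11,σ)}
These 22 distinct sets form the basis B.
Close under arbitrary unions to get τ_{X×Y}; counting gives |τ_{X×Y}| = 64.


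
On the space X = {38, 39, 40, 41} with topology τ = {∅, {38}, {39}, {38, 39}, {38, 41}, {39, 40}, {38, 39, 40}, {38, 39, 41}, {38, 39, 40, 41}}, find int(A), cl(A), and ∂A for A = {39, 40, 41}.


int(A) = {39, 40}, cl(A) = {39, 40, 41}, ∂A = {41}.

Closed sets in (X, τ) are complements of opens:
  closed(X, τ) = {∅, {40}, {41}, {38, 41}, {39, 40}, {40, 41}, {38, 40, 41}, {39, 40, 41}, {38, 39, 40, 41}}.
int(A) = ⋃ {U ∈ τ : U ⊆ A}. Opens contained in A: ∅, {39}, {39, 40}.
Taking the union of these: int(A) = {39, 40}.
cl(A) = ⋂ {C closed : A ⊆ C}. Closed sets containing A: {39, 40, 41}, {38, 39, 40, 41}.
Intersecting these: cl(A) = {39, 40, 41}.
∂A = cl(A) ∖ int(A) = {39, 40, 41} ∖ {39, 40} = {41}.


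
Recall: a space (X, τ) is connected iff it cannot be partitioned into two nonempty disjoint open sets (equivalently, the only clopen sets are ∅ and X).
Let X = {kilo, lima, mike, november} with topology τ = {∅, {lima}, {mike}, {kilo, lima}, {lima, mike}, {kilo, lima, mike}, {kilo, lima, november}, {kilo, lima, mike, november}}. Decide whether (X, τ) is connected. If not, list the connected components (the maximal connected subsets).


(X, τ) is disconnected; components = [{mike}, {kilo, lima, november}].

Find clopen sets (U ∈ τ with X ∖ U ∈ τ):
  U = ∅, X ∖ U = {kilo, lima, mike, november} — both open, so U is clopen.
  U = {mike}, X ∖ U = {kilo, lima, november} — both open, so U is clopen.
  U = {kilo, lima, november}, X ∖ U = {mike} — both open, so U is clopen.
  U = {kilo, lima, mike, november}, X ∖ U = ∅ — both open, so U is clopen.
Nontrivial clopen(s) exist: e.g. {kilo, lima, november}. So (X, τ) is disconnected.
Compute connected components by grouping points that agree on all clopens:
  component: {mike}
  component: {kilo, lima, november}


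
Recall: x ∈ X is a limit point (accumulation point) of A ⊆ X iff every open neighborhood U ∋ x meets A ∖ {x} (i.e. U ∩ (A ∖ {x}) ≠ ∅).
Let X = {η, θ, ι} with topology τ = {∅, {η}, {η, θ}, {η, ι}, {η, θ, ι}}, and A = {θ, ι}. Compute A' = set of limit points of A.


A' = ∅

For each x ∈ X, list the open sets U ∈ τ with x ∈ U, then check whether U ∩ (A ∖ {x}) ≠ ∅ for every such U.
  x = η: open {η} ∋ x has {η} ∩ (A ∖ {η}) = ∅, so x is NOT a limit point.
  x = θ: open {η, θ} ∋ x has {η, θ} ∩ (A ∖ {θ}) = ∅, so x is NOT a limit point.
  x = ι: open {η, ι} ∋ x has {η, ι} ∩ (A ∖ {ι}) = ∅, so x is NOT a limit point.
Collecting: A' = ∅.


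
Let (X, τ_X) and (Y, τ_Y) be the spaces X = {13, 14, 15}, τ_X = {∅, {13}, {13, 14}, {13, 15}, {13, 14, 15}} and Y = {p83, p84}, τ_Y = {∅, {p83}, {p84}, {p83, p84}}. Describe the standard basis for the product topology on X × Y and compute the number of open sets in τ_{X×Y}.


Basis B = {∅ × ∅, {13} × {p83}, {13} × {p84}, {13} × {p83, p84}, {13, 14} × {p83}, {13, 15} × {p83}, {13, 14} × {p84}, {13, 15} × {p84}, {13, 14, 15} × {p83}, {13, 14, 15} × {p84}, {13, 14} × {p83, p84}, {13, 15} × {p83, p84}, {13, 14, 15} × {p83, p84}}; |τ_{X×Y}| = 25.

Enumerate products U × V with U ∈ τ_X, V ∈ τ_Y (deduplicated):
  ∅ × ∅ = {} (∅)
  {13} × {p83} = {(13,p83)}
  {13} × {p84} = {(13,p84)}
  {13} × {p83, p84} = {(13,p83), (13,p84)}
  {13, 14} × {p83} = {(13,p83), (14,p83)}
  {13, 15} × {p83} = {(13,p83), (15,p83)}
  {13, 14} × {p84} = {(13,p84), (14,p84)}
  {13, 15} × {p84} = {(13,p84), (15,p84)}
  {13, 14, 15} × {p83} = {(13,p83), (14,p83), (15,p83)}
  {13, 14, 15} × {p84} = {(13,p84), (14,p84), (15,p84)}
  {13, 14} × {p83, p84} = {(13,p83), (13,p84), (14,p83), (14,p84)}
  {13, 15} × {p83, p84} = {(13,p83), (13,p84), (15,p83), (15,p84)}
  {13, 14, 15} × {p83, p84} = {(13,p83), (13,p84), (14,p83), (14,p84), (15,p83), (15,p84)}
These 13 distinct sets form the basis B.
Close under arbitrary unions to get τ_{X×Y}; counting gives |τ_{X×Y}| = 25.


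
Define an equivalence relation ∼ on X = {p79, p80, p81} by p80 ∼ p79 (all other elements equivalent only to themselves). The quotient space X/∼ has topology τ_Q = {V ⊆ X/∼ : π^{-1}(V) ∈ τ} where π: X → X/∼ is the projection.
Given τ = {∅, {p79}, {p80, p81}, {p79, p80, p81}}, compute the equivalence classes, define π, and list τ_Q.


X/∼ = {[p79=p80], [p81]}; |τ_Q| = 2.

Equivalence classes: [p79=p80], [p81].
Quotient map π: X → X/∼ sends p79 ↦ [p79=p80], p80 ↦ [p79=p80], p81 ↦ [p81].
For each subset V ⊆ X/∼, compute π^{-1}(V) ⊆ X and check whether π^{-1}(V) ∈ τ. V is open in τ_Q iff π^{-1}(V) ∈ τ.
  V = {}: π^{-1}(V) = ∅ ∈ τ ✓.
  V = {[p79=p80]}: π^{-1}(V) = {p79, p80} ∉ τ ✗.
  V = {[p81]}: π^{-1}(V) = {p81} ∉ τ ✗.
  V = {[p79=p80], [p81]}: π^{-1}(V) = {p79, p80, p81} ∈ τ ✓.
Open sets in the quotient: τ_Q = {{}, {[p79=p80], [p81]}} (2 elements).


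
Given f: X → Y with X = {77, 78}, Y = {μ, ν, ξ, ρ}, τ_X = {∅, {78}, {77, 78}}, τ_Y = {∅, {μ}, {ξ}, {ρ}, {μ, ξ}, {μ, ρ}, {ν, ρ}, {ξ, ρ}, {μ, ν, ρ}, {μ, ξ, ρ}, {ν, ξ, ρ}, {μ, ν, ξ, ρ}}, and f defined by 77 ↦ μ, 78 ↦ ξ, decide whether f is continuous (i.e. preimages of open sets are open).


f is NOT continuous.

Compute f^{-1}(U) for each U ∈ τ_Y:
  U = ∅: f^{-1}(U) = ∅ ∈ τ_X ✓.
  U = {μ}: f^{-1}(U) = {77} ∉ τ_X ✗.
  U = {ξ}: f^{-1}(U) = {78} ∈ τ_X ✓.
  U = {ρ}: f^{-1}(U) = ∅ ∈ τ_X ✓.
  U = {μ, ξ}: f^{-1}(U) = {77, 78} ∈ τ_X ✓.
  U = {μ, ρ}: f^{-1}(U) = {77} ∉ τ_X ✗.
  U = {ν, ρ}: f^{-1}(U) = ∅ ∈ τ_X ✓.
  U = {ξ, ρ}: f^{-1}(U) = {78} ∈ τ_X ✓.
  U = {μ, ν, ρ}: f^{-1}(U) = {77} ∉ τ_X ✗.
  U = {μ, ξ, ρ}: f^{-1}(U) = {77, 78} ∈ τ_X ✓.
  U = {ν, ξ, ρ}: f^{-1}(U) = {78} ∈ τ_X ✓.
  U = {μ, ν, ξ, ρ}: f^{-1}(U) = {77, 78} ∈ τ_X ✓.
Found U = {μ} with f^{-1}(U) = {77} not in τ_X. Therefore f is NOT continuous.


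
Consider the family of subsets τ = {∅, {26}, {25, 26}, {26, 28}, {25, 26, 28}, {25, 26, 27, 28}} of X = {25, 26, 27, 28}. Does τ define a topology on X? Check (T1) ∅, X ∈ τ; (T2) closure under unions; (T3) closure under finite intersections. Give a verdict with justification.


τ IS a topology on X.

Axiom (T1): ∅ ∈ τ? Yes; X ∈ τ? Yes.
Axiom (T2/T3): check pairwise unions and intersections of members of τ.
All pairwise intersections and unions checked — each lies in τ. Therefore τ satisfies (T1), (T2), (T3): it IS a topology on X.
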